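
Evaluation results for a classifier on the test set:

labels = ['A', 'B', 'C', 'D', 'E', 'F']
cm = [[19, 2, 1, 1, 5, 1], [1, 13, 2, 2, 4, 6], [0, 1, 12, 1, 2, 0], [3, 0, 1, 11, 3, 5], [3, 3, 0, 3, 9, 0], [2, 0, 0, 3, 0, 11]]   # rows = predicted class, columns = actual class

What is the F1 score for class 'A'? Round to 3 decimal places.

0.667

F1 score = 2·TP/(2·TP+FP+FN).
A: TP=19, FP=2+1+1+5+1=10, FN=1+0+3+3+2=9 → 38/57 = 0.6667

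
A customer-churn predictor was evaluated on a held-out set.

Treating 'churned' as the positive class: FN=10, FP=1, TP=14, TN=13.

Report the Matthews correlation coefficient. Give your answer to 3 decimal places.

0.505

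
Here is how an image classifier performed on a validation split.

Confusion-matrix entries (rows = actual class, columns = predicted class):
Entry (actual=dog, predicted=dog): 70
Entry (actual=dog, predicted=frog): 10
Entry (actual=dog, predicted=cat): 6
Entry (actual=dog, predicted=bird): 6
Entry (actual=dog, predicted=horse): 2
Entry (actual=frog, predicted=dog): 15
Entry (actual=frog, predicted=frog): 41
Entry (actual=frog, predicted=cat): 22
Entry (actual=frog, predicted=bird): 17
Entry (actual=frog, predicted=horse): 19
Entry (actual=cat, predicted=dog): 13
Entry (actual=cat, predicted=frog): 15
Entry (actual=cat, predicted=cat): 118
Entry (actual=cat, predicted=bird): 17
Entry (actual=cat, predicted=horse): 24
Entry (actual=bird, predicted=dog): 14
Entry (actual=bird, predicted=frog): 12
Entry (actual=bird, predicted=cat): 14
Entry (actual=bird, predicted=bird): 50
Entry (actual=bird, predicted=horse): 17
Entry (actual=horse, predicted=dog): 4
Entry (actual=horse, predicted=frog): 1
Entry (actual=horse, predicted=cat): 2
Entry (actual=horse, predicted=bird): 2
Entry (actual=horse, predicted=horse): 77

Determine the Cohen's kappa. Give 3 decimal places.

0.502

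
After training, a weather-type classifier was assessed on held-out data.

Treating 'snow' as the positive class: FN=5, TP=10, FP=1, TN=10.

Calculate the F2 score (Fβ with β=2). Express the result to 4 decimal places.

0.7042

Fβ = (1+β²)·TP / ((1+β²)·TP + β²·FN + FP), with β²=4
= 5·10 / (5·10 + 4·5 + 1) = 0.7042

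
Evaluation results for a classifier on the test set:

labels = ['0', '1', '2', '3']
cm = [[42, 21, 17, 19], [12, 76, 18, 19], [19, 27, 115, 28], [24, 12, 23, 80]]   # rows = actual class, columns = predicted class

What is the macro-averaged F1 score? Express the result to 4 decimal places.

Per-class F1 score (2·TP/(2·TP+FP+FN)):
  0: TP=42, FP=12+19+24=55, FN=21+17+19=57 → 84/196 = 0.42857
  1: TP=76, FP=21+27+12=60, FN=12+18+19=49 → 152/261 = 0.58238
  2: TP=115, FP=17+18+23=58, FN=19+27+28=74 → 230/362 = 0.63536
  3: TP=80, FP=19+19+28=66, FN=24+12+23=59 → 160/285 = 0.56140
Macro-F1 score = mean = (0.42857 + 0.58238 + 0.63536 + 0.56140) / 4 = 0.5519

0.5519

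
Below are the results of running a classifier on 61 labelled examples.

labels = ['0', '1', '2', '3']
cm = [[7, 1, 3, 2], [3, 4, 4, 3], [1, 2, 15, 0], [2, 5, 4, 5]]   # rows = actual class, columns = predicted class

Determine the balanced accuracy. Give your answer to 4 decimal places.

Balanced accuracy = mean of per-class recall.
  0: recall = 7/13 = 0.53846
  1: recall = 4/14 = 0.28571
  2: recall = 15/18 = 0.83333
  3: recall = 5/16 = 0.31250
Mean = (0.53846 + 0.28571 + 0.83333 + 0.31250) / 4 = 0.4925

0.4925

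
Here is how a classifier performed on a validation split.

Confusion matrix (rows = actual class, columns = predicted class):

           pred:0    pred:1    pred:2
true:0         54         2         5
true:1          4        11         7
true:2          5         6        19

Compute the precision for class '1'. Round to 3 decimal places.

0.579

Treat '1' as positive and all other classes as negative.
precision = TP/(TP+FP).
1: TP=11, FP=2+6=8 → 11/19 = 0.5789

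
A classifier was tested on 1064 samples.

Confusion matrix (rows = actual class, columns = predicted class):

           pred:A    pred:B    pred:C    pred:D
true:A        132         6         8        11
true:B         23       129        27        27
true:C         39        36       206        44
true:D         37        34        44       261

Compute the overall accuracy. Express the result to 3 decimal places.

Accuracy = trace / total = (132+129+206+261=728) / 1064 = 728/1064 = 0.684

0.684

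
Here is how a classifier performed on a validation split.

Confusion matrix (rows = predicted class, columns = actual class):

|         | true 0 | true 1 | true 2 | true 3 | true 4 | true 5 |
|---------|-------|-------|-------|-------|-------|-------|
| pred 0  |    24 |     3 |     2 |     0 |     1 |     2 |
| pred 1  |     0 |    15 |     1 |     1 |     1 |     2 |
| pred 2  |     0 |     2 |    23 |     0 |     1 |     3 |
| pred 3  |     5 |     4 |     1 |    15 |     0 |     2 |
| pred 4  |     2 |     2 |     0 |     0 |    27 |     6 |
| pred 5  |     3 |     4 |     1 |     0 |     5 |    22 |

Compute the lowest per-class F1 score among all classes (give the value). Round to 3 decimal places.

Per-class F1 score (2·TP/(2·TP+FP+FN)):
  0: TP=24, FP=3+2+0+1+2=8, FN=0+0+5+2+3=10 → 48/66 = 0.7273
  1: TP=15, FP=0+1+1+1+2=5, FN=3+2+4+2+4=15 → 30/50 = 0.6000
  2: TP=23, FP=0+2+0+1+3=6, FN=2+1+1+0+1=5 → 46/57 = 0.8070
  3: TP=15, FP=5+4+1+0+2=12, FN=0+1+0+0+0=1 → 30/43 = 0.6977
  4: TP=27, FP=2+2+0+0+6=10, FN=1+1+1+0+5=8 → 54/72 = 0.7500
  5: TP=22, FP=3+4+1+0+5=13, FN=2+2+3+2+6=15 → 44/72 = 0.6111
Lowest is class '1' with F1 score = 0.600.

0.600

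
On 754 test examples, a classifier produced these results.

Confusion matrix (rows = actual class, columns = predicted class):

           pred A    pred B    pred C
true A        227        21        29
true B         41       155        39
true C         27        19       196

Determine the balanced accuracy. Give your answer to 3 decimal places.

Balanced accuracy = mean of per-class recall.
  A: recall = 227/277 = 0.8195
  B: recall = 155/235 = 0.6596
  C: recall = 196/242 = 0.8099
Mean = (0.8195 + 0.6596 + 0.8099) / 3 = 0.763

0.763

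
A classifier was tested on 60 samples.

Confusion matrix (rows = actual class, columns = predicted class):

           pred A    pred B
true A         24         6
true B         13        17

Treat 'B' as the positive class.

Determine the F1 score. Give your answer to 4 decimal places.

Precision = TP/(TP+FP) = 17/23 = 0.7391
Recall = TP/(TP+FN) = 17/30 = 0.5667
F1 = 2·TP/(2·TP+FP+FN) = 34/53 = 0.6415

0.6415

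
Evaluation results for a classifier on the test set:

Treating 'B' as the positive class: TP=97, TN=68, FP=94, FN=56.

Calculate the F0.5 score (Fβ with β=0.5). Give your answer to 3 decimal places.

Fβ = (1+β²)·TP / ((1+β²)·TP + β²·FN + FP), with β²=1/4
= 1.25·97 / (1.25·97 + 0.25·56 + 94) = 0.529

0.529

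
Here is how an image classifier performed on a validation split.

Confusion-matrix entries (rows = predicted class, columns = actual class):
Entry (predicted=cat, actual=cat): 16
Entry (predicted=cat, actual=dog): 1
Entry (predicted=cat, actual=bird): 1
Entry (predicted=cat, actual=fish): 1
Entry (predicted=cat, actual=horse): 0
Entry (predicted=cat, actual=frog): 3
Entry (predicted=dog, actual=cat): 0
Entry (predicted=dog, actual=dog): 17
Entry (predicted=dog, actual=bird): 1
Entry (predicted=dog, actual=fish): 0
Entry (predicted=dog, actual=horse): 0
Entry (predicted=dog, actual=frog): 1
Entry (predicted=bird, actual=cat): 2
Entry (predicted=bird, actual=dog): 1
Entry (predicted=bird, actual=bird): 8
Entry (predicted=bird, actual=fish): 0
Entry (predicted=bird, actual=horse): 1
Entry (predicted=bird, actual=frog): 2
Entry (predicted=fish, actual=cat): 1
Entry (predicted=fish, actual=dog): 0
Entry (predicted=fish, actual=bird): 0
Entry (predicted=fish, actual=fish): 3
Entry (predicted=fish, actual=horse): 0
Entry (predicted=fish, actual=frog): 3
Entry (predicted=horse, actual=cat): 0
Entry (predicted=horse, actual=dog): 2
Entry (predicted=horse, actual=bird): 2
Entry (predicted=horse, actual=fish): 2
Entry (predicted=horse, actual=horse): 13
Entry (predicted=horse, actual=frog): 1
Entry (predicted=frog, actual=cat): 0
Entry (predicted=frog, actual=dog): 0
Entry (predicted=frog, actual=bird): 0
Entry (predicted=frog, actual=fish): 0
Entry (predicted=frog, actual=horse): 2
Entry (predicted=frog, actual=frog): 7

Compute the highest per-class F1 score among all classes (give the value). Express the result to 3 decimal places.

Per-class F1 score (2·TP/(2·TP+FP+FN)):
  cat: TP=16, FP=1+1+1+0+3=6, FN=0+2+1+0+0=3 → 32/41 = 0.7805
  dog: TP=17, FP=0+1+0+0+1=2, FN=1+1+0+2+0=4 → 34/40 = 0.8500
  bird: TP=8, FP=2+1+0+1+2=6, FN=1+1+0+2+0=4 → 16/26 = 0.6154
  fish: TP=3, FP=1+0+0+0+3=4, FN=1+0+0+2+0=3 → 6/13 = 0.4615
  horse: TP=13, FP=0+2+2+2+1=7, FN=0+0+1+0+2=3 → 26/36 = 0.7222
  frog: TP=7, FP=0+0+0+0+2=2, FN=3+1+2+3+1=10 → 14/26 = 0.5385
Highest is class 'dog' with F1 score = 0.850.

0.850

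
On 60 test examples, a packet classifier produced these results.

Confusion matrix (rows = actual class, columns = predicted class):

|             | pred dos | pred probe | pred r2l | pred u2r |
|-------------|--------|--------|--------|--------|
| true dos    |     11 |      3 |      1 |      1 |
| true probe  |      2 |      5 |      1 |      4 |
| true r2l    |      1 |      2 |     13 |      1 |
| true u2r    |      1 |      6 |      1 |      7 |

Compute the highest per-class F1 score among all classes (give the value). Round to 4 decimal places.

0.7879

Per-class F1 score (2·TP/(2·TP+FP+FN)):
  dos: TP=11, FP=2+1+1=4, FN=3+1+1=5 → 22/31 = 0.70968
  probe: TP=5, FP=3+2+6=11, FN=2+1+4=7 → 10/28 = 0.35714
  r2l: TP=13, FP=1+1+1=3, FN=1+2+1=4 → 26/33 = 0.78788
  u2r: TP=7, FP=1+4+1=6, FN=1+6+1=8 → 14/28 = 0.50000
Highest is class 'r2l' with F1 score = 0.7879.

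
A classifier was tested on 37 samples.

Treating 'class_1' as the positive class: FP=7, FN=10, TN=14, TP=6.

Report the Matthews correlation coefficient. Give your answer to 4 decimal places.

MCC = (TP·TN − FP·FN) / √((TP+FP)(TP+FN)(TN+FP)(TN+FN))
Numerator = 6·14 − 7·10 = 14
Denominator = √(13·16·21·24) = √104832 = 323.7777
MCC = 14 / 323.7777 = 0.0432

0.0432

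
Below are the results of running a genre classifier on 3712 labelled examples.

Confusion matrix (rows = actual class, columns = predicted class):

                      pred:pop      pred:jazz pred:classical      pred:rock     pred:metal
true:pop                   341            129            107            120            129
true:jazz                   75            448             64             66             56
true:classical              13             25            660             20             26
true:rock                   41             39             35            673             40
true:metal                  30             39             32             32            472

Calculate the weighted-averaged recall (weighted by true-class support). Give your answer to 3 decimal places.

0.699

Per-class recall (TP/(TP+FN)):
  pop: TP=341, FN=129+107+120+129=485 → 341/826 = 0.4128
  jazz: TP=448, FN=75+64+66+56=261 → 448/709 = 0.6319
  classical: TP=660, FN=13+25+20+26=84 → 660/744 = 0.8871
  rock: TP=673, FN=41+39+35+40=155 → 673/828 = 0.8128
  metal: TP=472, FN=30+39+32+32=133 → 472/605 = 0.7802
Weighted-recall = Σ (supportᵢ/N)·recallᵢ with N=3712: (826/3712)·0.4128 + (709/3712)·0.6319 + (744/3712)·0.8871 + (828/3712)·0.8128 + (605/3712)·0.7802 = 0.699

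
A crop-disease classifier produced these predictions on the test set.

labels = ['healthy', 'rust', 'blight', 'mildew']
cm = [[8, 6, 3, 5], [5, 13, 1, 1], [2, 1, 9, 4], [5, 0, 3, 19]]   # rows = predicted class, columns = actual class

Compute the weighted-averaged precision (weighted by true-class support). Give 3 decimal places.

0.584

Per-class precision (TP/(TP+FP)):
  healthy: TP=8, FP=6+3+5=14 → 8/22 = 0.3636
  rust: TP=13, FP=5+1+1=7 → 13/20 = 0.6500
  blight: TP=9, FP=2+1+4=7 → 9/16 = 0.5625
  mildew: TP=19, FP=5+0+3=8 → 19/27 = 0.7037
Weighted-precision = Σ (supportᵢ/N)·precisionᵢ with N=85: (20/85)·0.3636 + (20/85)·0.6500 + (16/85)·0.5625 + (29/85)·0.7037 = 0.584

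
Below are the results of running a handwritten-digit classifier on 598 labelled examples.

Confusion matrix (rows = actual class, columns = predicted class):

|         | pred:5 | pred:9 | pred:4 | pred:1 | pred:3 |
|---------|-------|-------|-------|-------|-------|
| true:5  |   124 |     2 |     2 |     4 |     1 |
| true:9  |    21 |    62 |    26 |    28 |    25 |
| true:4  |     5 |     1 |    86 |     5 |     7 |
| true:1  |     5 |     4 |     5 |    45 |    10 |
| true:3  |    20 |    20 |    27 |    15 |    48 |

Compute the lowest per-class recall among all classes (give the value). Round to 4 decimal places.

0.3692

Per-class recall (TP/(TP+FN)):
  5: TP=124, FN=2+2+4+1=9 → 124/133 = 0.93233
  9: TP=62, FN=21+26+28+25=100 → 62/162 = 0.38272
  4: TP=86, FN=5+1+5+7=18 → 86/104 = 0.82692
  1: TP=45, FN=5+4+5+10=24 → 45/69 = 0.65217
  3: TP=48, FN=20+20+27+15=82 → 48/130 = 0.36923
Lowest is class '3' with recall = 0.3692.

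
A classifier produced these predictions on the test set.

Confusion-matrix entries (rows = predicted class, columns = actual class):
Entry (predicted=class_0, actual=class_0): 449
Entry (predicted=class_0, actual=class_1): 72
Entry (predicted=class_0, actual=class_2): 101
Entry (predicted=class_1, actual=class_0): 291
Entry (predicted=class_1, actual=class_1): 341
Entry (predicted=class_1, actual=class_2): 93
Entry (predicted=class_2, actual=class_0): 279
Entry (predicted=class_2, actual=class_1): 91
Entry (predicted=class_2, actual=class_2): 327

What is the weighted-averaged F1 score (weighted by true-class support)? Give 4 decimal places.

Per-class F1 score (2·TP/(2·TP+FP+FN)):
  class_0: TP=449, FP=72+101=173, FN=291+279=570 → 898/1641 = 0.54723
  class_1: TP=341, FP=291+93=384, FN=72+91=163 → 682/1229 = 0.55492
  class_2: TP=327, FP=279+91=370, FN=101+93=194 → 654/1218 = 0.53695
Weighted-F1 score = Σ (supportᵢ/N)·F1 scoreᵢ with N=2044: (1019/2044)·0.54723 + (504/2044)·0.55492 + (521/2044)·0.53695 = 0.5465

0.5465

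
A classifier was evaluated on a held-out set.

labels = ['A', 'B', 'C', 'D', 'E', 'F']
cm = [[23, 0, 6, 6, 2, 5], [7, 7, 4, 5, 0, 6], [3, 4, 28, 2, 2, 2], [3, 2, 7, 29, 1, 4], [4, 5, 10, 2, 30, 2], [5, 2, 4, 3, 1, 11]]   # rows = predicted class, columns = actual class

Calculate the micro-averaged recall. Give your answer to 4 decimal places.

Micro-averaging pools counts across classes: ΣTP=128, ΣFP=109, ΣFN=109.
Micro-recall = TP/(TP+FN) on pooled counts = 0.5401 (equals overall accuracy in single-label multiclass).

0.5401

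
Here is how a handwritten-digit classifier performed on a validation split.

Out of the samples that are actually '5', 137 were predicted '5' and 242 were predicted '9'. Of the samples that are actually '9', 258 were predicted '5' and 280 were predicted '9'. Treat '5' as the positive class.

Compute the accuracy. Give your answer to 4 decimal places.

0.4547

Accuracy = (TP+TN)/N = (137+280)/917 = 0.4547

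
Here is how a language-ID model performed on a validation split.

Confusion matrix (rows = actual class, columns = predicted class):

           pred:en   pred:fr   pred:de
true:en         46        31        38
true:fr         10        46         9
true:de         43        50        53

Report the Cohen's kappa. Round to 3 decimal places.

0.181

Observed agreement pₒ = trace/N = 145/326 = 0.4448
Expected agreement pₑ = Σ (rowᵢ·colᵢ)/N² = (115·99 + 65·127 + 146·100)/326² = 0.3222
κ = (pₒ − pₑ)/(1 − pₑ) = (0.4448 − 0.3222)/(1 − 0.3222) = 0.181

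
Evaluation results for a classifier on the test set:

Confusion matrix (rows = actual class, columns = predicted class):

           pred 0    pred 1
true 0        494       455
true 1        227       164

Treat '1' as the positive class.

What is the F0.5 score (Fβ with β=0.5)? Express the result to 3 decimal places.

0.286

Fβ = (1+β²)·TP / ((1+β²)·TP + β²·FN + FP), with β²=1/4
= 1.25·164 / (1.25·164 + 0.25·227 + 455) = 0.286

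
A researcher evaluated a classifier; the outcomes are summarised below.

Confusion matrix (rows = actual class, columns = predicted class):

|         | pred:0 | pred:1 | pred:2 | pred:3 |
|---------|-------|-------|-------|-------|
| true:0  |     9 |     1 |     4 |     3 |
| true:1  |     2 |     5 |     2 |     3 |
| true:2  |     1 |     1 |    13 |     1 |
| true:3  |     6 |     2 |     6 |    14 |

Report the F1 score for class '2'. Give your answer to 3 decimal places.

F1 score = 2·TP/(2·TP+FP+FN).
2: TP=13, FP=4+2+6=12, FN=1+1+1=3 → 26/41 = 0.6341

0.634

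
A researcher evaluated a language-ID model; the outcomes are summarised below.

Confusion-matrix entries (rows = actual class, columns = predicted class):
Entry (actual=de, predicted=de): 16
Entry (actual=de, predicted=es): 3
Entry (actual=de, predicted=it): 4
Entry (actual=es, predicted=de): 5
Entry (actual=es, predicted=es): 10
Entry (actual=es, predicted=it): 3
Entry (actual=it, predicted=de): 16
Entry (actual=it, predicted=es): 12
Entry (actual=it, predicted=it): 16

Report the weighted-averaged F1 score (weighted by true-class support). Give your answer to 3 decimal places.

0.490

Per-class F1 score (2·TP/(2·TP+FP+FN)):
  de: TP=16, FP=5+16=21, FN=3+4=7 → 32/60 = 0.5333
  es: TP=10, FP=3+12=15, FN=5+3=8 → 20/43 = 0.4651
  it: TP=16, FP=4+3=7, FN=16+12=28 → 32/67 = 0.4776
Weighted-F1 score = Σ (supportᵢ/N)·F1 scoreᵢ with N=85: (23/85)·0.5333 + (18/85)·0.4651 + (44/85)·0.4776 = 0.490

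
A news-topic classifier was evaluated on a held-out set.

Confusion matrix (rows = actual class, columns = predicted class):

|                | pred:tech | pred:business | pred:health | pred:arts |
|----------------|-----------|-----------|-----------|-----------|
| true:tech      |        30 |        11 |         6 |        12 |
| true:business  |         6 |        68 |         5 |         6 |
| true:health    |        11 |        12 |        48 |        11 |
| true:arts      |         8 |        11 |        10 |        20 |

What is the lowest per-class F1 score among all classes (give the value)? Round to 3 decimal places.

Per-class F1 score (2·TP/(2·TP+FP+FN)):
  tech: TP=30, FP=6+11+8=25, FN=11+6+12=29 → 60/114 = 0.5263
  business: TP=68, FP=11+12+11=34, FN=6+5+6=17 → 136/187 = 0.7273
  health: TP=48, FP=6+5+10=21, FN=11+12+11=34 → 96/151 = 0.6358
  arts: TP=20, FP=12+6+11=29, FN=8+11+10=29 → 40/98 = 0.4082
Lowest is class 'arts' with F1 score = 0.408.

0.408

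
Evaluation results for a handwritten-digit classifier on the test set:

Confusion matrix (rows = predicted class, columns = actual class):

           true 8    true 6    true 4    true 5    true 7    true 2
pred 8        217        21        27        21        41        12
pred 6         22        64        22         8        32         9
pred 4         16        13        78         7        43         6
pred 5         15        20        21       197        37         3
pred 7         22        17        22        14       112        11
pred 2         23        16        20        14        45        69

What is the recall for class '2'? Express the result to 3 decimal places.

One-vs-rest for '2': TP = diagonal; FP = other classes predicted '2'; FN = '2' predicted as other.
recall = TP/(TP+FN).
2: TP=69, FN=12+9+6+3+11=41 → 69/110 = 0.6273

0.627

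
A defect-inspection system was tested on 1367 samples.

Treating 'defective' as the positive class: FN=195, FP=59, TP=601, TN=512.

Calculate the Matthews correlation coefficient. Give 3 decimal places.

0.643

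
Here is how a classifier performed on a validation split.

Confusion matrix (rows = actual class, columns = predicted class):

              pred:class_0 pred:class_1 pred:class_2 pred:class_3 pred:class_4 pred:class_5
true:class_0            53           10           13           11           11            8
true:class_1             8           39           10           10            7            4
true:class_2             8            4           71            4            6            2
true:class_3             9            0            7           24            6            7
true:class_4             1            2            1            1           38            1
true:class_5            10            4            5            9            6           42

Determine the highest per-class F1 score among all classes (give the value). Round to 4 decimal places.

Per-class F1 score (2·TP/(2·TP+FP+FN)):
  class_0: TP=53, FP=8+8+9+1+10=36, FN=10+13+11+11+8=53 → 106/195 = 0.54359
  class_1: TP=39, FP=10+4+0+2+4=20, FN=8+10+10+7+4=39 → 78/137 = 0.56934
  class_2: TP=71, FP=13+10+7+1+5=36, FN=8+4+4+6+2=24 → 142/202 = 0.70297
  class_3: TP=24, FP=11+10+4+1+9=35, FN=9+0+7+6+7=29 → 48/112 = 0.42857
  class_4: TP=38, FP=11+7+6+6+6=36, FN=1+2+1+1+1=6 → 76/118 = 0.64407
  class_5: TP=42, FP=8+4+2+7+1=22, FN=10+4+5+9+6=34 → 84/140 = 0.60000
Highest is class 'class_2' with F1 score = 0.7030.

0.7030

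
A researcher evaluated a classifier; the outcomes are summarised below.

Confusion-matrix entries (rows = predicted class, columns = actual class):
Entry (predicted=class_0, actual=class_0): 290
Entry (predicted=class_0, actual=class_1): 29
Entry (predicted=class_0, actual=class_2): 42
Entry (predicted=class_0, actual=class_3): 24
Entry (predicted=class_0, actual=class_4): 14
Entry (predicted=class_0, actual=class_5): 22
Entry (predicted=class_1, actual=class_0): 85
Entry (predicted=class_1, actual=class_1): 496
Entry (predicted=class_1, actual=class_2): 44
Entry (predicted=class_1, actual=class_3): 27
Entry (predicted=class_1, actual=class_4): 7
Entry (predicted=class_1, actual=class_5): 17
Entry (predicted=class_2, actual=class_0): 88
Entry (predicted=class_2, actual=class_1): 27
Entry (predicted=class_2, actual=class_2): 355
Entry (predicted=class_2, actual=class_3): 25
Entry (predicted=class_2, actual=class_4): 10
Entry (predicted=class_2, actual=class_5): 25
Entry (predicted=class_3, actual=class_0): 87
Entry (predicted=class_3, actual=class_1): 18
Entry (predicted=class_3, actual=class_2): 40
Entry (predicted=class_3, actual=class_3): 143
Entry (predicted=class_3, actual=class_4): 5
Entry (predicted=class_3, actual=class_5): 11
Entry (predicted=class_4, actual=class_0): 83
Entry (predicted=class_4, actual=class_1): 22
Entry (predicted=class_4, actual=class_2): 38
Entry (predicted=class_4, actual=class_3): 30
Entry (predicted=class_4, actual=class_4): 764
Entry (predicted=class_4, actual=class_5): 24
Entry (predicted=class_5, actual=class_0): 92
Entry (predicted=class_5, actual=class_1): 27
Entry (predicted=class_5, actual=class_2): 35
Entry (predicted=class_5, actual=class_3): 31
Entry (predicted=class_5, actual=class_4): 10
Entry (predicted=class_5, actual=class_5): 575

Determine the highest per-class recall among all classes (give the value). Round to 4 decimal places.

Per-class recall (TP/(TP+FN)):
  class_0: TP=290, FN=85+88+87+83+92=435 → 290/725 = 0.40000
  class_1: TP=496, FN=29+27+18+22+27=123 → 496/619 = 0.80129
  class_2: TP=355, FN=42+44+40+38+35=199 → 355/554 = 0.64079
  class_3: TP=143, FN=24+27+25+30+31=137 → 143/280 = 0.51071
  class_4: TP=764, FN=14+7+10+5+10=46 → 764/810 = 0.94321
  class_5: TP=575, FN=22+17+25+11+24=99 → 575/674 = 0.85312
Highest is class 'class_4' with recall = 0.9432.

0.9432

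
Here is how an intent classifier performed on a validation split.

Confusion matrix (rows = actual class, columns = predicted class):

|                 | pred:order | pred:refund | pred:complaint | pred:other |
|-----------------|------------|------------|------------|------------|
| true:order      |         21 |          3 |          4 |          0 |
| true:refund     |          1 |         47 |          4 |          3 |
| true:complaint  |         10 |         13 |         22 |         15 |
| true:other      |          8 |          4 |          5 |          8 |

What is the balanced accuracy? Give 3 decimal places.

Balanced accuracy = mean of per-class recall.
  order: recall = 21/28 = 0.7500
  refund: recall = 47/55 = 0.8545
  complaint: recall = 22/60 = 0.3667
  other: recall = 8/25 = 0.3200
Mean = (0.7500 + 0.8545 + 0.3667 + 0.3200) / 4 = 0.573

0.573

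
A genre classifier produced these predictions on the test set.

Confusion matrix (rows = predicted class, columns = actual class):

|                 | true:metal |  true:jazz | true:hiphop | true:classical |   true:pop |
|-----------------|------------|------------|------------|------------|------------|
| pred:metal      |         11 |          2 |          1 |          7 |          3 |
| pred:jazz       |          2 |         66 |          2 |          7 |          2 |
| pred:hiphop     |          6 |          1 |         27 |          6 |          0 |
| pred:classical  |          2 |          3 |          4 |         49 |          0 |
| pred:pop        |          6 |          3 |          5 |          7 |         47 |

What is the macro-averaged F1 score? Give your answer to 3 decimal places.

Per-class F1 score (2·TP/(2·TP+FP+FN)):
  metal: TP=11, FP=2+1+7+3=13, FN=2+6+2+6=16 → 22/51 = 0.4314
  jazz: TP=66, FP=2+2+7+2=13, FN=2+1+3+3=9 → 132/154 = 0.8571
  hiphop: TP=27, FP=6+1+6+0=13, FN=1+2+4+5=12 → 54/79 = 0.6835
  classical: TP=49, FP=2+3+4+0=9, FN=7+7+6+7=27 → 98/134 = 0.7313
  pop: TP=47, FP=6+3+5+7=21, FN=3+2+0+0=5 → 94/120 = 0.7833
Macro-F1 score = mean = (0.4314 + 0.8571 + 0.6835 + 0.7313 + 0.7833) / 5 = 0.697

0.697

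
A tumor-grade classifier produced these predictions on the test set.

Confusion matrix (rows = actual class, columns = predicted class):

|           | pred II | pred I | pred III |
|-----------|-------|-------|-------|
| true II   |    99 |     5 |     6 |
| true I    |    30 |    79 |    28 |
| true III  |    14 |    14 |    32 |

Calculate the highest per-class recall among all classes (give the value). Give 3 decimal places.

Per-class recall (TP/(TP+FN)):
  II: TP=99, FN=5+6=11 → 99/110 = 0.9000
  I: TP=79, FN=30+28=58 → 79/137 = 0.5766
  III: TP=32, FN=14+14=28 → 32/60 = 0.5333
Highest is class 'II' with recall = 0.900.

0.900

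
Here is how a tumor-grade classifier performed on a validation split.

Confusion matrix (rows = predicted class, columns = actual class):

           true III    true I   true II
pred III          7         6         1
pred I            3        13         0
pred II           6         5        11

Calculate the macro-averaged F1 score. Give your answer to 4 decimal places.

Per-class F1 score (2·TP/(2·TP+FP+FN)):
  III: TP=7, FP=6+1=7, FN=3+6=9 → 14/30 = 0.46667
  I: TP=13, FP=3+0=3, FN=6+5=11 → 26/40 = 0.65000
  II: TP=11, FP=6+5=11, FN=1+0=1 → 22/34 = 0.64706
Macro-F1 score = mean = (0.46667 + 0.65000 + 0.64706) / 3 = 0.5879

0.5879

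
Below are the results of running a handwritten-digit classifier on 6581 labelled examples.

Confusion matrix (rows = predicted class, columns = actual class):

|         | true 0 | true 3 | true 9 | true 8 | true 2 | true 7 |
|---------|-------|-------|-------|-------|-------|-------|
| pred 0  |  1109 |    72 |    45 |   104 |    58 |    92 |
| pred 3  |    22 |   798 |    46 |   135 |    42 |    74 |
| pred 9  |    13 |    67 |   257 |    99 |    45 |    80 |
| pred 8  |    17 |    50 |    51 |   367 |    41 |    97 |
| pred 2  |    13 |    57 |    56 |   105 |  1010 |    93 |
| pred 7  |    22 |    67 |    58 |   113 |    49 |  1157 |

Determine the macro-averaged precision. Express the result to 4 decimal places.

Per-class precision (TP/(TP+FP)):
  0: TP=1109, FP=72+45+104+58+92=371 → 1109/1480 = 0.74932
  3: TP=798, FP=22+46+135+42+74=319 → 798/1117 = 0.71441
  9: TP=257, FP=13+67+99+45+80=304 → 257/561 = 0.45811
  8: TP=367, FP=17+50+51+41+97=256 → 367/623 = 0.58909
  2: TP=1010, FP=13+57+56+105+93=324 → 1010/1334 = 0.75712
  7: TP=1157, FP=22+67+58+113+49=309 → 1157/1466 = 0.78922
Macro-precision = mean = (0.74932 + 0.71441 + 0.45811 + 0.58909 + 0.75712 + 0.78922) / 6 = 0.6762

0.6762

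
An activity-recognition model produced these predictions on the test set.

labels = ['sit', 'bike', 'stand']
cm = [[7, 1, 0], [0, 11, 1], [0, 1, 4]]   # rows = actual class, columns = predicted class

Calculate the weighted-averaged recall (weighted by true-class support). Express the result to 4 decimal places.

0.8800

Per-class recall (TP/(TP+FN)):
  sit: TP=7, FN=1+0=1 → 7/8 = 0.87500
  bike: TP=11, FN=0+1=1 → 11/12 = 0.91667
  stand: TP=4, FN=0+1=1 → 4/5 = 0.80000
Weighted-recall = Σ (supportᵢ/N)·recallᵢ with N=25: (8/25)·0.87500 + (12/25)·0.91667 + (5/25)·0.80000 = 0.8800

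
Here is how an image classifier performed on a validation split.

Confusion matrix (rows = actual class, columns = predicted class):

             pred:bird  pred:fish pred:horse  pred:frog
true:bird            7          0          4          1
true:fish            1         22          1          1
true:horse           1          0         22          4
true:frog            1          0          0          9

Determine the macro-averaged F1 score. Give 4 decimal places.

0.7768

Per-class F1 score (2·TP/(2·TP+FP+FN)):
  bird: TP=7, FP=1+1+1=3, FN=0+4+1=5 → 14/22 = 0.63636
  fish: TP=22, FP=0+0+0=0, FN=1+1+1=3 → 44/47 = 0.93617
  horse: TP=22, FP=4+1+0=5, FN=1+0+4=5 → 44/54 = 0.81481
  frog: TP=9, FP=1+1+4=6, FN=1+0+0=1 → 18/25 = 0.72000
Macro-F1 score = mean = (0.63636 + 0.93617 + 0.81481 + 0.72000) / 4 = 0.7768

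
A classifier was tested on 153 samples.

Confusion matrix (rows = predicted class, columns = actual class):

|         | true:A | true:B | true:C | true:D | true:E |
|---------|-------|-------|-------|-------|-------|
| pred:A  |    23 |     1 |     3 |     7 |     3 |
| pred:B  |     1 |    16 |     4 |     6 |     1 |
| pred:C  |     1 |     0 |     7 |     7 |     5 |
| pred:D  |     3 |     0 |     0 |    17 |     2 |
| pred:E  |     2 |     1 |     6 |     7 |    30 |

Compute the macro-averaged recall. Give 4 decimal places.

0.6247

Per-class recall (TP/(TP+FN)):
  A: TP=23, FN=1+1+3+2=7 → 23/30 = 0.76667
  B: TP=16, FN=1+0+0+1=2 → 16/18 = 0.88889
  C: TP=7, FN=3+4+0+6=13 → 7/20 = 0.35000
  D: TP=17, FN=7+6+7+7=27 → 17/44 = 0.38636
  E: TP=30, FN=3+1+5+2=11 → 30/41 = 0.73171
Macro-recall = mean = (0.76667 + 0.88889 + 0.35000 + 0.38636 + 0.73171) / 5 = 0.6247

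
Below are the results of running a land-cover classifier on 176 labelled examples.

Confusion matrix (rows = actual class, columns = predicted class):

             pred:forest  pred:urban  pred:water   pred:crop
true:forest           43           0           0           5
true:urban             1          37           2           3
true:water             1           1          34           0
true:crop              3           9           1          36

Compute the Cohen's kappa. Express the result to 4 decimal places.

0.8024

Observed agreement pₒ = trace/N = 150/176 = 0.85227
Expected agreement pₑ = Σ (rowᵢ·colᵢ)/N² = (48·48 + 43·47 + 36·37 + 49·44)/176² = 0.25223
κ = (pₒ − pₑ)/(1 − pₑ) = (0.85227 − 0.25223)/(1 − 0.25223) = 0.8024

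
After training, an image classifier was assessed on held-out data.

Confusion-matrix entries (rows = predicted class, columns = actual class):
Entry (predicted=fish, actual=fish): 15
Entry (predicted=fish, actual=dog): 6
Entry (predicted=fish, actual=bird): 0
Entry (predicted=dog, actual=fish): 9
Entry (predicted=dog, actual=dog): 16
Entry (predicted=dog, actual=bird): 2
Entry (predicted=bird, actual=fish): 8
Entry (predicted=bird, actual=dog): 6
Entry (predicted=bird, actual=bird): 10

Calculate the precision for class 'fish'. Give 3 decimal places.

Take TP from the diagonal, FP from the rest of the 'fish' prediction marginal, FN from the rest of the 'fish' actual marginal.
precision = TP/(TP+FP).
fish: TP=15, FP=6+0=6 → 15/21 = 0.7143

0.714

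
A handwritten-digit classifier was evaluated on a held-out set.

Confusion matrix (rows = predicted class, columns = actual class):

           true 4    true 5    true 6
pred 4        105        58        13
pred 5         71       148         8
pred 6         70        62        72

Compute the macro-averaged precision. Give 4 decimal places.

0.5338

Per-class precision (TP/(TP+FP)):
  4: TP=105, FP=58+13=71 → 105/176 = 0.59659
  5: TP=148, FP=71+8=79 → 148/227 = 0.65198
  6: TP=72, FP=70+62=132 → 72/204 = 0.35294
Macro-precision = mean = (0.59659 + 0.65198 + 0.35294) / 3 = 0.5338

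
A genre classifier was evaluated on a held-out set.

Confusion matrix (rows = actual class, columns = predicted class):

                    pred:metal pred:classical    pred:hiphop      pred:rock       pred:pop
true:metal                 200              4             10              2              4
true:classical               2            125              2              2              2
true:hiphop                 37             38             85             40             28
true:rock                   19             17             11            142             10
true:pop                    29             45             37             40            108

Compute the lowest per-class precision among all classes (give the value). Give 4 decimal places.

0.5459

Per-class precision (TP/(TP+FP)):
  metal: TP=200, FP=2+37+19+29=87 → 200/287 = 0.69686
  classical: TP=125, FP=4+38+17+45=104 → 125/229 = 0.54585
  hiphop: TP=85, FP=10+2+11+37=60 → 85/145 = 0.58621
  rock: TP=142, FP=2+2+40+40=84 → 142/226 = 0.62832
  pop: TP=108, FP=4+2+28+10=44 → 108/152 = 0.71053
Lowest is class 'classical' with precision = 0.5459.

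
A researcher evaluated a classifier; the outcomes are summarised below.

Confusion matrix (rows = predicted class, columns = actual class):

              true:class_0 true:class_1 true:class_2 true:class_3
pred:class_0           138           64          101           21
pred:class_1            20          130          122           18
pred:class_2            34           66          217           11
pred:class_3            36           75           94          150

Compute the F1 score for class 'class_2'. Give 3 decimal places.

0.503

Treat 'class_2' as positive and all other classes as negative.
F1 score = 2·TP/(2·TP+FP+FN).
class_2: TP=217, FP=34+66+11=111, FN=101+122+94=317 → 434/862 = 0.5035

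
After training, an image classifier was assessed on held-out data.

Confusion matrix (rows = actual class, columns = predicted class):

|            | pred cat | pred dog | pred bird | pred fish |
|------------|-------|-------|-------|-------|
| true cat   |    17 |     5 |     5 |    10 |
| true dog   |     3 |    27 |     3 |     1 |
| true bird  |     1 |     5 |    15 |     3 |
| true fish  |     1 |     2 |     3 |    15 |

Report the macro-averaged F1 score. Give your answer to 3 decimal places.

0.629

Per-class F1 score (2·TP/(2·TP+FP+FN)):
  cat: TP=17, FP=3+1+1=5, FN=5+5+10=20 → 34/59 = 0.5763
  dog: TP=27, FP=5+5+2=12, FN=3+3+1=7 → 54/73 = 0.7397
  bird: TP=15, FP=5+3+3=11, FN=1+5+3=9 → 30/50 = 0.6000
  fish: TP=15, FP=10+1+3=14, FN=1+2+3=6 → 30/50 = 0.6000
Macro-F1 score = mean = (0.5763 + 0.7397 + 0.6000 + 0.6000) / 4 = 0.629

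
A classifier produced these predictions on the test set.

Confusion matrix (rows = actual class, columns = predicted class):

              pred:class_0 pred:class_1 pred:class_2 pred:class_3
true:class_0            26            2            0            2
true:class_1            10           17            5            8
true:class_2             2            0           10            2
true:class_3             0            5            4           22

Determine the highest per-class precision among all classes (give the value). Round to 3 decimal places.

Per-class precision (TP/(TP+FP)):
  class_0: TP=26, FP=10+2+0=12 → 26/38 = 0.6842
  class_1: TP=17, FP=2+0+5=7 → 17/24 = 0.7083
  class_2: TP=10, FP=0+5+4=9 → 10/19 = 0.5263
  class_3: TP=22, FP=2+8+2=12 → 22/34 = 0.6471
Highest is class 'class_1' with precision = 0.708.

0.708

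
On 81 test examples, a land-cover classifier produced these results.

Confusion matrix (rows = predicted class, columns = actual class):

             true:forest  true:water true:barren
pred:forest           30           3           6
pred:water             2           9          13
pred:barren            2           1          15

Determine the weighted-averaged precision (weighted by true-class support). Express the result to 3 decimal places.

Per-class precision (TP/(TP+FP)):
  forest: TP=30, FP=3+6=9 → 30/39 = 0.7692
  water: TP=9, FP=2+13=15 → 9/24 = 0.3750
  barren: TP=15, FP=2+1=3 → 15/18 = 0.8333
Weighted-precision = Σ (supportᵢ/N)·precisionᵢ with N=81: (34/81)·0.7692 + (13/81)·0.3750 + (34/81)·0.8333 = 0.733

0.733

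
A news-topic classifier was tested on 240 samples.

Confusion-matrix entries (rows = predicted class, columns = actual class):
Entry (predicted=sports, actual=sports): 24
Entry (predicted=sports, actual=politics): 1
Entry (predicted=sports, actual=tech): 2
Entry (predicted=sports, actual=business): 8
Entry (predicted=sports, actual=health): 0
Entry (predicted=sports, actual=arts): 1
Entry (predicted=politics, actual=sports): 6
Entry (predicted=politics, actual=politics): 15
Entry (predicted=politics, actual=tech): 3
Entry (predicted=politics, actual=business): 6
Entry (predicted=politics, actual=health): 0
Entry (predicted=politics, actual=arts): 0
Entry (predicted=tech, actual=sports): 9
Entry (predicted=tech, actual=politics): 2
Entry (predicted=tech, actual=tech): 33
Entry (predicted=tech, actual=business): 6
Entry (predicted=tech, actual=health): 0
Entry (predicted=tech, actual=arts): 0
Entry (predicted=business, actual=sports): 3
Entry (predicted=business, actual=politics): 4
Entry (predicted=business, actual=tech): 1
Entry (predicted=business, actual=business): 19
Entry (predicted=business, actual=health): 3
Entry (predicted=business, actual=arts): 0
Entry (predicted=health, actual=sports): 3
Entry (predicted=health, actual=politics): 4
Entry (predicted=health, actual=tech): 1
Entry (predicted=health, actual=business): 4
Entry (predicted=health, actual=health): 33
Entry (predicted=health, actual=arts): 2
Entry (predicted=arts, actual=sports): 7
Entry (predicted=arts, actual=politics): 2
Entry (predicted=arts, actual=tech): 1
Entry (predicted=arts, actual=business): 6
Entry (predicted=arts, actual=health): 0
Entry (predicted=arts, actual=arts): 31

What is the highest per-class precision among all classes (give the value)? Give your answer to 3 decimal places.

0.702

Per-class precision (TP/(TP+FP)):
  sports: TP=24, FP=1+2+8+0+1=12 → 24/36 = 0.6667
  politics: TP=15, FP=6+3+6+0+0=15 → 15/30 = 0.5000
  tech: TP=33, FP=9+2+6+0+0=17 → 33/50 = 0.6600
  business: TP=19, FP=3+4+1+3+0=11 → 19/30 = 0.6333
  health: TP=33, FP=3+4+1+4+2=14 → 33/47 = 0.7021
  arts: TP=31, FP=7+2+1+6+0=16 → 31/47 = 0.6596
Highest is class 'health' with precision = 0.702.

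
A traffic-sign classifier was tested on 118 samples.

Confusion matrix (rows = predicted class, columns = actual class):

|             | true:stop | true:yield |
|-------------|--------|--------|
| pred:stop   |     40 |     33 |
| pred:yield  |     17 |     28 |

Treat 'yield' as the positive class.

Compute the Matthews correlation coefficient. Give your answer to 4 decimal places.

0.1654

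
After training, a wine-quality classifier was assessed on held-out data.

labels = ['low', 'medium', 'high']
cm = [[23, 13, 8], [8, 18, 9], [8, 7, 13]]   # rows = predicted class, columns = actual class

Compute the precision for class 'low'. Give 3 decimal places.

0.523

Take TP from the diagonal, FP from the rest of the 'low' prediction marginal, FN from the rest of the 'low' actual marginal.
precision = TP/(TP+FP).
low: TP=23, FP=13+8=21 → 23/44 = 0.5227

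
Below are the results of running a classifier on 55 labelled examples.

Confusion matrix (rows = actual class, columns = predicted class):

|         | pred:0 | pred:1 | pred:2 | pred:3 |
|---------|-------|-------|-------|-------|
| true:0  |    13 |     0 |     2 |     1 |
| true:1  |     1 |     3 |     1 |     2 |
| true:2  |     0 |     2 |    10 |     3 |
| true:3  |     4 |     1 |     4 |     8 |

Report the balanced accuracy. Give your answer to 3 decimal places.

Balanced accuracy = mean of per-class recall.
  0: recall = 13/16 = 0.8125
  1: recall = 3/7 = 0.4286
  2: recall = 10/15 = 0.6667
  3: recall = 8/17 = 0.4706
Mean = (0.8125 + 0.4286 + 0.6667 + 0.4706) / 4 = 0.595

0.595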